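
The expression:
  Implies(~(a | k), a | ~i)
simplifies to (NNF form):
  a | k | ~i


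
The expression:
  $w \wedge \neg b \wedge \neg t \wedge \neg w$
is never true.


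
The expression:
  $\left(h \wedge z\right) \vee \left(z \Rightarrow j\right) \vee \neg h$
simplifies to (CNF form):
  $\text{True}$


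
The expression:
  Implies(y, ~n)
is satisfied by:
  {y: False, n: False}
  {n: True, y: False}
  {y: True, n: False}


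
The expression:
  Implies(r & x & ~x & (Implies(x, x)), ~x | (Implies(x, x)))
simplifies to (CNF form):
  True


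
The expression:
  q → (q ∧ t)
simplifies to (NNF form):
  t ∨ ¬q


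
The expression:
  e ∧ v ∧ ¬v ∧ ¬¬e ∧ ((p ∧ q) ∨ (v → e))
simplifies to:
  False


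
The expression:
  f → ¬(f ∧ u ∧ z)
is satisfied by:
  {u: False, z: False, f: False}
  {f: True, u: False, z: False}
  {z: True, u: False, f: False}
  {f: True, z: True, u: False}
  {u: True, f: False, z: False}
  {f: True, u: True, z: False}
  {z: True, u: True, f: False}


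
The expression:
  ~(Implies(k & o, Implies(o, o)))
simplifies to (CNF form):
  False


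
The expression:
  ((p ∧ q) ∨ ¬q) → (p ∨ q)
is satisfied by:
  {q: True, p: True}
  {q: True, p: False}
  {p: True, q: False}


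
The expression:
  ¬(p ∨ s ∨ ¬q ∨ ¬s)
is never true.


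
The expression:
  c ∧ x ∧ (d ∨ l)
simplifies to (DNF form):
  (c ∧ d ∧ x) ∨ (c ∧ l ∧ x)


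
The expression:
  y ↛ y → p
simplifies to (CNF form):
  True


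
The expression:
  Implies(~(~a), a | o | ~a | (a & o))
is always true.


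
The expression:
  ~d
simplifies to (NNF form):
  ~d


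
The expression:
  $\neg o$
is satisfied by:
  {o: False}


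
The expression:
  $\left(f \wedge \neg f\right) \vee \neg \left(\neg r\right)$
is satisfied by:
  {r: True}


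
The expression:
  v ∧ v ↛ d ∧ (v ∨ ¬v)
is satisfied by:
  {v: True, d: False}


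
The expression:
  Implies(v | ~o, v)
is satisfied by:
  {o: True, v: True}
  {o: True, v: False}
  {v: True, o: False}


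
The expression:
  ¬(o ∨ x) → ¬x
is always true.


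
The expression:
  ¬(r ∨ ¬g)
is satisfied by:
  {g: True, r: False}


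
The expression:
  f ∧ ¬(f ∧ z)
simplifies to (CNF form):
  f ∧ ¬z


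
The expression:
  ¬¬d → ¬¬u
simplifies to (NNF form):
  u ∨ ¬d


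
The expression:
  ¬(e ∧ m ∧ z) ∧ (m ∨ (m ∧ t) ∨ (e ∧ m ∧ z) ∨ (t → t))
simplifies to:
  ¬e ∨ ¬m ∨ ¬z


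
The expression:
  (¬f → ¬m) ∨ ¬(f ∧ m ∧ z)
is always true.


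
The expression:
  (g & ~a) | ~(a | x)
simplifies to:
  ~a & (g | ~x)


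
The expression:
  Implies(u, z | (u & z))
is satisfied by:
  {z: True, u: False}
  {u: False, z: False}
  {u: True, z: True}


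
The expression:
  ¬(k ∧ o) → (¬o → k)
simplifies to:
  k ∨ o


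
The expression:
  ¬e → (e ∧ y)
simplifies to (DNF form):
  e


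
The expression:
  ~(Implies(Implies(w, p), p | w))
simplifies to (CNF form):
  ~p & ~w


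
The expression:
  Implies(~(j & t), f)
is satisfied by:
  {j: True, f: True, t: True}
  {j: True, f: True, t: False}
  {f: True, t: True, j: False}
  {f: True, t: False, j: False}
  {j: True, t: True, f: False}


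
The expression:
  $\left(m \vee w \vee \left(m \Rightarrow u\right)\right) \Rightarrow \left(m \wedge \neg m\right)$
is never true.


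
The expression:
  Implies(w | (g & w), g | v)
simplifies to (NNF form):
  g | v | ~w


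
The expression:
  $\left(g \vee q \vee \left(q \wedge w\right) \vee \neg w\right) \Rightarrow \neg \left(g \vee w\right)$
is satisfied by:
  {g: False, w: False, q: False}
  {q: True, g: False, w: False}
  {w: True, g: False, q: False}


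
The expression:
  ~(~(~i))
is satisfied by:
  {i: False}


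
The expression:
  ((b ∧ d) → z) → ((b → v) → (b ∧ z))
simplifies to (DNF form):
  (b ∧ d) ∨ (b ∧ z) ∨ (b ∧ ¬v)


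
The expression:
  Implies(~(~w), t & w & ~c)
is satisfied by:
  {t: True, c: False, w: False}
  {c: False, w: False, t: False}
  {t: True, c: True, w: False}
  {c: True, t: False, w: False}
  {w: True, t: True, c: False}


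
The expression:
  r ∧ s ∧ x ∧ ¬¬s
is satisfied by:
  {r: True, s: True, x: True}


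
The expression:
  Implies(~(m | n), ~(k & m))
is always true.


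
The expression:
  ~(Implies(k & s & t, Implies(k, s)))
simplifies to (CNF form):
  False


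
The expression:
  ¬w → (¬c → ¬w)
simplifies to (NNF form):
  True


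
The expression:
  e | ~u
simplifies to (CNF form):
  e | ~u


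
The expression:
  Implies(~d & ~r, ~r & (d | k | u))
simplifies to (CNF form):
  d | k | r | u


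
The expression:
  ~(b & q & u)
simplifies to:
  ~b | ~q | ~u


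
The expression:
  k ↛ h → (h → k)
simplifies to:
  True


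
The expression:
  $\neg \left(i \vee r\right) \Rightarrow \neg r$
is always true.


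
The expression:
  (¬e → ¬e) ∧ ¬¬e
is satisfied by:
  {e: True}


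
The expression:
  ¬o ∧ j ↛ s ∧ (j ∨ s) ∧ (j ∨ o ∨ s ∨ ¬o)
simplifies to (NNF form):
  j ∧ ¬o ∧ ¬s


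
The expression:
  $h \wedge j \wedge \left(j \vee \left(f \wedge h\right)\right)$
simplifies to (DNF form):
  $h \wedge j$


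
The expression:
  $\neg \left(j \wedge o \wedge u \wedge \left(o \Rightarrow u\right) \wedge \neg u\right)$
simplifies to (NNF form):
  $\text{True}$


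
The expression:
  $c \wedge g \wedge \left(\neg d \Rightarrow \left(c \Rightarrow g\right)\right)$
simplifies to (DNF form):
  $c \wedge g$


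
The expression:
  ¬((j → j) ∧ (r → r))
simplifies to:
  False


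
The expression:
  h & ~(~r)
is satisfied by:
  {r: True, h: True}


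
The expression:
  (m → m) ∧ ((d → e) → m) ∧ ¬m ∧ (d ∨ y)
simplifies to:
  d ∧ ¬e ∧ ¬m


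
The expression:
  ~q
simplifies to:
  ~q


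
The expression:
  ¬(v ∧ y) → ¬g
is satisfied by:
  {y: True, v: True, g: False}
  {y: True, v: False, g: False}
  {v: True, y: False, g: False}
  {y: False, v: False, g: False}
  {y: True, g: True, v: True}


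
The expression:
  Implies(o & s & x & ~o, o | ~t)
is always true.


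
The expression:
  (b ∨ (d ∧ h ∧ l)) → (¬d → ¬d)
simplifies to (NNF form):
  True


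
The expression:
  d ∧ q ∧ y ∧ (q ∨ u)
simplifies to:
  d ∧ q ∧ y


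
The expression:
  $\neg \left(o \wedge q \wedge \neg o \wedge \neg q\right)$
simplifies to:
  $\text{True}$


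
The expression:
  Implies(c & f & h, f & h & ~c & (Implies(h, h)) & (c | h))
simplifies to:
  ~c | ~f | ~h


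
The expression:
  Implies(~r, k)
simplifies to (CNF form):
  k | r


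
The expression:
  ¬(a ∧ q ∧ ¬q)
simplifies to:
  True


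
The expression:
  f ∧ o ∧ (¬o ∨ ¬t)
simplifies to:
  f ∧ o ∧ ¬t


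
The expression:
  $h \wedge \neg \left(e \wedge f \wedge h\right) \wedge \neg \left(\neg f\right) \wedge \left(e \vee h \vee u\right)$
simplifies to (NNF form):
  $f \wedge h \wedge \neg e$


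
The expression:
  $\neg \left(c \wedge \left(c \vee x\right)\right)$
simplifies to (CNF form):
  $\neg c$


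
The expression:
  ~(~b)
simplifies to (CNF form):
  b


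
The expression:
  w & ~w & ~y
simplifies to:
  False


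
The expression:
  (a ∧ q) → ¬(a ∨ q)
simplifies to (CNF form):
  ¬a ∨ ¬q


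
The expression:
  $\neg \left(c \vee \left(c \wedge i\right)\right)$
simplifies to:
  $\neg c$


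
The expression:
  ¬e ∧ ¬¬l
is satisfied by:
  {l: True, e: False}


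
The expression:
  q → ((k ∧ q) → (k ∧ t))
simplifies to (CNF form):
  t ∨ ¬k ∨ ¬q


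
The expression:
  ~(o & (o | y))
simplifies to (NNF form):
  ~o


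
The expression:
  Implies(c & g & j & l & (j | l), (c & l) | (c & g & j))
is always true.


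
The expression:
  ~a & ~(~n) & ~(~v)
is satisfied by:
  {n: True, v: True, a: False}


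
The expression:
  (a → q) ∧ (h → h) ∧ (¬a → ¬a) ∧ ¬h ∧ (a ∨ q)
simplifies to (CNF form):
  q ∧ ¬h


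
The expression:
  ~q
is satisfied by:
  {q: False}


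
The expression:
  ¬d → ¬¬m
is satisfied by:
  {d: True, m: True}
  {d: True, m: False}
  {m: True, d: False}


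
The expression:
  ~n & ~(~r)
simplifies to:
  r & ~n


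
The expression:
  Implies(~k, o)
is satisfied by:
  {k: True, o: True}
  {k: True, o: False}
  {o: True, k: False}


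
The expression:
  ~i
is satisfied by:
  {i: False}


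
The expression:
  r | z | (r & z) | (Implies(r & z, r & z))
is always true.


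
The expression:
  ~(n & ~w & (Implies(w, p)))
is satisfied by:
  {w: True, n: False}
  {n: False, w: False}
  {n: True, w: True}


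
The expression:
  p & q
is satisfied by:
  {p: True, q: True}


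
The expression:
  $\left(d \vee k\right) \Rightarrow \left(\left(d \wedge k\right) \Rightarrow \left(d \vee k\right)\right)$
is always true.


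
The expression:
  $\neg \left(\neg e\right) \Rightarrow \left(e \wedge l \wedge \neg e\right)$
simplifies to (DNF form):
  $\neg e$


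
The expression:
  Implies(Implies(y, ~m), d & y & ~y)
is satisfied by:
  {m: True, y: True}


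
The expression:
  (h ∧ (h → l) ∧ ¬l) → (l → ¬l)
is always true.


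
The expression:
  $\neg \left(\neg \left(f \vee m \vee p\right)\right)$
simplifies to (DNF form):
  $f \vee m \vee p$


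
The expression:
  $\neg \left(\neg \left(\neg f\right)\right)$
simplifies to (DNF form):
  $\neg f$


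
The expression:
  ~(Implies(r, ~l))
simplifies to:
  l & r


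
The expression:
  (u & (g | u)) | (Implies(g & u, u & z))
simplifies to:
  True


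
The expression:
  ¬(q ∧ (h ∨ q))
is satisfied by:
  {q: False}


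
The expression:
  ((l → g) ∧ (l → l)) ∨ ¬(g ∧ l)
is always true.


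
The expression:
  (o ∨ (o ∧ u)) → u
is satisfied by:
  {u: True, o: False}
  {o: False, u: False}
  {o: True, u: True}


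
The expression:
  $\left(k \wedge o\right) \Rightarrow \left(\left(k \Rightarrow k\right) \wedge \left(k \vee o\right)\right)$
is always true.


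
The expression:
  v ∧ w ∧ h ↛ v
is never true.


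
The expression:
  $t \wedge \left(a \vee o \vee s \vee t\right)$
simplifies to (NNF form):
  $t$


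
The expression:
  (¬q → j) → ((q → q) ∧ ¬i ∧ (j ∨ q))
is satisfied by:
  {q: False, i: False, j: False}
  {j: True, q: False, i: False}
  {q: True, j: False, i: False}
  {j: True, q: True, i: False}
  {i: True, j: False, q: False}


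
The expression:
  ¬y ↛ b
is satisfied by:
  {b: True, y: False}
  {y: False, b: False}
  {y: True, b: True}


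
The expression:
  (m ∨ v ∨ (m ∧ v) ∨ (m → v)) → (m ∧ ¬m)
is never true.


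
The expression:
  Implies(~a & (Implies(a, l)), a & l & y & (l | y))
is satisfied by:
  {a: True}


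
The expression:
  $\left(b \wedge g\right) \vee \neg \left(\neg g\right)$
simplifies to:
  $g$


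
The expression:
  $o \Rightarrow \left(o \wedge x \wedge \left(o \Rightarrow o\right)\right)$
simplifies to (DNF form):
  $x \vee \neg o$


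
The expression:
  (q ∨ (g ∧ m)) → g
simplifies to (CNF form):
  g ∨ ¬q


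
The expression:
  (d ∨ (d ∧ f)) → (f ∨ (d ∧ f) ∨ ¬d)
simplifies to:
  f ∨ ¬d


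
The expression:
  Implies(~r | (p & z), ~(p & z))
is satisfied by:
  {p: False, z: False}
  {z: True, p: False}
  {p: True, z: False}


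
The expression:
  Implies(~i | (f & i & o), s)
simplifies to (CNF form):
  (i | s) & (i | s | ~f) & (i | s | ~o) & (s | ~f | ~o)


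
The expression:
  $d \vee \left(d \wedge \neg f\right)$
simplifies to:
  $d$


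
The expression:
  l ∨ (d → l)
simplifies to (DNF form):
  l ∨ ¬d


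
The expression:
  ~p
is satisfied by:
  {p: False}


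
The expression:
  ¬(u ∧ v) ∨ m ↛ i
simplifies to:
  (m ∧ ¬i) ∨ ¬u ∨ ¬v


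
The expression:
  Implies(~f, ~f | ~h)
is always true.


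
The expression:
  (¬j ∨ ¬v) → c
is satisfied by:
  {c: True, j: True, v: True}
  {c: True, j: True, v: False}
  {c: True, v: True, j: False}
  {c: True, v: False, j: False}
  {j: True, v: True, c: False}


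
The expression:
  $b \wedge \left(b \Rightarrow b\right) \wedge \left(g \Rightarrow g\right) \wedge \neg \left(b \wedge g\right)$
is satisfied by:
  {b: True, g: False}


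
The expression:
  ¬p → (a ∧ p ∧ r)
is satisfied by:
  {p: True}


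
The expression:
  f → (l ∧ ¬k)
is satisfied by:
  {l: True, k: False, f: False}
  {k: False, f: False, l: False}
  {l: True, k: True, f: False}
  {k: True, l: False, f: False}
  {f: True, l: True, k: False}


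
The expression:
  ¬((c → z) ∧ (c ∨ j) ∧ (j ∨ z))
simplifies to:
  (c ∧ ¬z) ∨ (¬c ∧ ¬j)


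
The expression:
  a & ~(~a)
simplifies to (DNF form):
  a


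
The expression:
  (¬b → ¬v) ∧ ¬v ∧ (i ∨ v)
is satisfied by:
  {i: True, v: False}


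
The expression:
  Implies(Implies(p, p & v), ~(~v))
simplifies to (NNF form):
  p | v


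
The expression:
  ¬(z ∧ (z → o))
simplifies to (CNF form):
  ¬o ∨ ¬z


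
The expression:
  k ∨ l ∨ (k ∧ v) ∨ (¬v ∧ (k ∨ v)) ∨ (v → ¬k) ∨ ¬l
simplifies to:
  True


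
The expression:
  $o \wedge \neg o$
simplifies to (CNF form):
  $\text{False}$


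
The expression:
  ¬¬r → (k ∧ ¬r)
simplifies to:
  ¬r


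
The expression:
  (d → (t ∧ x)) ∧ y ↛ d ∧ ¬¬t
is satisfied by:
  {t: True, y: True, d: False}


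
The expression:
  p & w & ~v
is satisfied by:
  {p: True, w: True, v: False}


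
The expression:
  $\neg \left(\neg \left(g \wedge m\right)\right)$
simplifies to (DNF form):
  $g \wedge m$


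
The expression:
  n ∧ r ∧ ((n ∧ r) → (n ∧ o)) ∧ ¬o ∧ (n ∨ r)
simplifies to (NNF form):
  False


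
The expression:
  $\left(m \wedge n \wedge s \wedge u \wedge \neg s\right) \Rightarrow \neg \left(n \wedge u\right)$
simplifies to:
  $\text{True}$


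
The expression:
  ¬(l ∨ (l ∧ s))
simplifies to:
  ¬l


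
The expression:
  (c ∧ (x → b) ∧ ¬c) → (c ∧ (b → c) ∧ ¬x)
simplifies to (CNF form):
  True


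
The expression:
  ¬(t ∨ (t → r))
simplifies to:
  False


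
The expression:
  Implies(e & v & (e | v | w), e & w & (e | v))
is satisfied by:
  {w: True, v: False, e: False}
  {w: False, v: False, e: False}
  {e: True, w: True, v: False}
  {e: True, w: False, v: False}
  {v: True, w: True, e: False}
  {v: True, w: False, e: False}
  {v: True, e: True, w: True}


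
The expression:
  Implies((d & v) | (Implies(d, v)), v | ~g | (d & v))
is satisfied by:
  {d: True, v: True, g: False}
  {d: True, g: False, v: False}
  {v: True, g: False, d: False}
  {v: False, g: False, d: False}
  {d: True, v: True, g: True}
  {d: True, g: True, v: False}
  {v: True, g: True, d: False}


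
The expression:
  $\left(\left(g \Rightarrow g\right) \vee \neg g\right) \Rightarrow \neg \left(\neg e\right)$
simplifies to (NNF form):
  $e$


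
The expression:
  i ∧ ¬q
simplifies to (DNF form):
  i ∧ ¬q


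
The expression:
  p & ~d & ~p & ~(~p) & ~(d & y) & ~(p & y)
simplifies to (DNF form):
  False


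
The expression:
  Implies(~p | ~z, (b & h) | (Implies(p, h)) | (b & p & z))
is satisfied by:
  {z: True, h: True, p: False}
  {z: True, p: False, h: False}
  {h: True, p: False, z: False}
  {h: False, p: False, z: False}
  {z: True, h: True, p: True}
  {z: True, p: True, h: False}
  {h: True, p: True, z: False}


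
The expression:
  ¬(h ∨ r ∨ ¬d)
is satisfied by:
  {d: True, r: False, h: False}


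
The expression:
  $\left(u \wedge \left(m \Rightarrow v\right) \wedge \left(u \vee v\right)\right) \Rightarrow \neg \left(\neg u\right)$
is always true.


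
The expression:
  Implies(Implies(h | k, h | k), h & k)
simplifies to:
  h & k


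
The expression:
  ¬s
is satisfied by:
  {s: False}


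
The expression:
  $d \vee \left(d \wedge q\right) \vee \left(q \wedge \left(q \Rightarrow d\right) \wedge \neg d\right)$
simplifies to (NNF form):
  $d$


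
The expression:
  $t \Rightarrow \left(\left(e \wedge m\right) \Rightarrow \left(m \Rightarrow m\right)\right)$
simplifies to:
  $\text{True}$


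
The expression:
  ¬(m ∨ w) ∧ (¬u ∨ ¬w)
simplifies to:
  ¬m ∧ ¬w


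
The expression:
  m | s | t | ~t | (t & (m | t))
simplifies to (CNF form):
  True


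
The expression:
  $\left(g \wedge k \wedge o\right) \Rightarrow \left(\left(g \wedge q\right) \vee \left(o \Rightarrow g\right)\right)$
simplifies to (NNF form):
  $\text{True}$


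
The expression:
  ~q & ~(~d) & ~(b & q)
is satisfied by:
  {d: True, q: False}


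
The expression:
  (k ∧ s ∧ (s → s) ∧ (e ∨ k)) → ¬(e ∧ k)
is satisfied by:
  {s: False, k: False, e: False}
  {e: True, s: False, k: False}
  {k: True, s: False, e: False}
  {e: True, k: True, s: False}
  {s: True, e: False, k: False}
  {e: True, s: True, k: False}
  {k: True, s: True, e: False}


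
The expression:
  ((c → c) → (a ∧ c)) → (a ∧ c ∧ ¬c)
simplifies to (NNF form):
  ¬a ∨ ¬c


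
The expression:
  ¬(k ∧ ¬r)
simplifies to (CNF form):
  r ∨ ¬k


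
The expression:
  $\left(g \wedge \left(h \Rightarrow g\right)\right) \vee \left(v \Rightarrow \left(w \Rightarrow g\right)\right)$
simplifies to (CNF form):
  $g \vee \neg v \vee \neg w$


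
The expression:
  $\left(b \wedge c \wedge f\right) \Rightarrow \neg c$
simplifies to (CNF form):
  $\neg b \vee \neg c \vee \neg f$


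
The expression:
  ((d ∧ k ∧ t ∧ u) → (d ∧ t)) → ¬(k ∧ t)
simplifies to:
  ¬k ∨ ¬t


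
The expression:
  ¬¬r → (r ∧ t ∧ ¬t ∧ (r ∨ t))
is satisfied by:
  {r: False}


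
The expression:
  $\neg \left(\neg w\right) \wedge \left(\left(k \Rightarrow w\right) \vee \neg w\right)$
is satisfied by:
  {w: True}


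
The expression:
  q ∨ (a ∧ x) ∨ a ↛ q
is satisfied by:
  {a: True, q: True}
  {a: True, q: False}
  {q: True, a: False}


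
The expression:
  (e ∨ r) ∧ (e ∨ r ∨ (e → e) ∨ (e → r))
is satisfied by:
  {r: True, e: True}
  {r: True, e: False}
  {e: True, r: False}


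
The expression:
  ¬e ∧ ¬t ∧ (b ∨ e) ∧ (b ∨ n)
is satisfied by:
  {b: True, e: False, t: False}


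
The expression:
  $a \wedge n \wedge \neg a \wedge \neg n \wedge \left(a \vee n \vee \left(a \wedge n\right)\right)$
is never true.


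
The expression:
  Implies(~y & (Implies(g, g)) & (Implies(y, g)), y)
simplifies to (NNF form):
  y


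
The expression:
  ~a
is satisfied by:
  {a: False}


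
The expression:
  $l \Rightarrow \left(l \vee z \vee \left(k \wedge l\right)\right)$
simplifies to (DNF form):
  $\text{True}$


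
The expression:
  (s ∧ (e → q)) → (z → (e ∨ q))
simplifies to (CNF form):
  e ∨ q ∨ ¬s ∨ ¬z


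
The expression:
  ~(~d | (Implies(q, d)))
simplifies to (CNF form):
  False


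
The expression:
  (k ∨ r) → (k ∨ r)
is always true.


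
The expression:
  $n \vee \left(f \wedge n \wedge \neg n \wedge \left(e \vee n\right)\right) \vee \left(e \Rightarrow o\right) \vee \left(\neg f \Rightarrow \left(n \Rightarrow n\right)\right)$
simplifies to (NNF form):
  $\text{True}$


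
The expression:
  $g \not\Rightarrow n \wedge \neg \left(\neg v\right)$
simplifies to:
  $g \wedge v \wedge \neg n$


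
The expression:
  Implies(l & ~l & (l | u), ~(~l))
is always true.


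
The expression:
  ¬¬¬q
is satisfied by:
  {q: False}


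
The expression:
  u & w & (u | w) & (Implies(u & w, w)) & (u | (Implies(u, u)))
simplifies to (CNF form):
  u & w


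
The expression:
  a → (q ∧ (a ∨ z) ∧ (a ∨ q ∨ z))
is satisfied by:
  {q: True, a: False}
  {a: False, q: False}
  {a: True, q: True}


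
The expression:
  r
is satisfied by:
  {r: True}


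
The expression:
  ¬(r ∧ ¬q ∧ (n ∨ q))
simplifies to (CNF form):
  q ∨ ¬n ∨ ¬r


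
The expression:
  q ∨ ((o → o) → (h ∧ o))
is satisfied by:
  {q: True, o: True, h: True}
  {q: True, o: True, h: False}
  {q: True, h: True, o: False}
  {q: True, h: False, o: False}
  {o: True, h: True, q: False}


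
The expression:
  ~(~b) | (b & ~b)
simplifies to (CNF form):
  b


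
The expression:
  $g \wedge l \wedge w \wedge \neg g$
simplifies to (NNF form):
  $\text{False}$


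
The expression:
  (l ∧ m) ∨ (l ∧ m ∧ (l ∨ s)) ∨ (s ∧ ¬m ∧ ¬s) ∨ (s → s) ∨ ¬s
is always true.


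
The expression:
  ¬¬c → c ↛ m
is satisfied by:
  {m: False, c: False}
  {c: True, m: False}
  {m: True, c: False}


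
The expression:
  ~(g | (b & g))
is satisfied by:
  {g: False}


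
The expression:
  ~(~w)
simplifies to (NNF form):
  w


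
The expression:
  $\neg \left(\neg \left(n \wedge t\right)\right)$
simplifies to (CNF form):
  $n \wedge t$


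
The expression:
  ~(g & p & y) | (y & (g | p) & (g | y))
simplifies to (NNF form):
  True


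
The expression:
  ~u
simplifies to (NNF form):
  ~u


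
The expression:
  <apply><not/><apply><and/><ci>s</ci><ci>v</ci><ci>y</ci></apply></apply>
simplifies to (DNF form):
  <apply><or/><apply><not/><ci>s</ci></apply><apply><not/><ci>v</ci></apply><apply><not/><ci>y</ci></apply></apply>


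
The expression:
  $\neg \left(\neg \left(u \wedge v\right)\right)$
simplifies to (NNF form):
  $u \wedge v$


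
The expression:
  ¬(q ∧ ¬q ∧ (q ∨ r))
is always true.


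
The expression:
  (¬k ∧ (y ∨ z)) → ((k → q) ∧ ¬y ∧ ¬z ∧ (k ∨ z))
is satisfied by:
  {k: True, y: False, z: False}
  {k: True, z: True, y: False}
  {k: True, y: True, z: False}
  {k: True, z: True, y: True}
  {z: False, y: False, k: False}


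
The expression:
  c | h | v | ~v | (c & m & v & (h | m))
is always true.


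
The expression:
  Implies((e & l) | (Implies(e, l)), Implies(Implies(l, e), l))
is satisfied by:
  {l: True, e: True}
  {l: True, e: False}
  {e: True, l: False}


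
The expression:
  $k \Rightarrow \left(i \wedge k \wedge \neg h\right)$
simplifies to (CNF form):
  $\left(i \vee \neg k\right) \wedge \left(\neg h \vee \neg k\right)$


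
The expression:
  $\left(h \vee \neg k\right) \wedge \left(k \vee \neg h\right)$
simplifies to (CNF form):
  $\left(h \vee \neg h\right) \wedge \left(h \vee \neg k\right) \wedge \left(k \vee \neg h\right) \wedge \left(k \vee \neg k\right)$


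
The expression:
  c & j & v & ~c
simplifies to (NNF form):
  False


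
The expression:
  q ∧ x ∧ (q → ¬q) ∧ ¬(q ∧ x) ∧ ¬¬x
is never true.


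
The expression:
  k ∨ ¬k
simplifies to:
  True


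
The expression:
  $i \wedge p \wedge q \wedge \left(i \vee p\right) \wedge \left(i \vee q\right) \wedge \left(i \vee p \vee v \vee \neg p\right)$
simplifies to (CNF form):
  $i \wedge p \wedge q$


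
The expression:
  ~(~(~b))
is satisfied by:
  {b: False}


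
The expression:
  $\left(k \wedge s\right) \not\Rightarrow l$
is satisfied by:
  {s: True, k: True, l: False}


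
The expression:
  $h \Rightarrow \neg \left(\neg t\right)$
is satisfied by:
  {t: True, h: False}
  {h: False, t: False}
  {h: True, t: True}


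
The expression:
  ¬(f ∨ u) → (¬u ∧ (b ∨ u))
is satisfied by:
  {b: True, u: True, f: True}
  {b: True, u: True, f: False}
  {b: True, f: True, u: False}
  {b: True, f: False, u: False}
  {u: True, f: True, b: False}
  {u: True, f: False, b: False}
  {f: True, u: False, b: False}


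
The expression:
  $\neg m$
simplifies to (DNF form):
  $\neg m$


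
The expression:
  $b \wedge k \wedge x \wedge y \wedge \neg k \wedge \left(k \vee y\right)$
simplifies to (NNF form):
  $\text{False}$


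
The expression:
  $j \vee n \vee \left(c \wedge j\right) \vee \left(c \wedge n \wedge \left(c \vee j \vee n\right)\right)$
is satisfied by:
  {n: True, j: True}
  {n: True, j: False}
  {j: True, n: False}


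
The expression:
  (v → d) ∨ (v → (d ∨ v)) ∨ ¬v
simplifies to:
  True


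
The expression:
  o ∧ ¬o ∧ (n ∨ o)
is never true.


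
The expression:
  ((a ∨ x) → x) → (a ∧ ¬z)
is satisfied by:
  {a: True, z: False, x: False}
  {a: True, x: True, z: False}
  {a: True, z: True, x: False}


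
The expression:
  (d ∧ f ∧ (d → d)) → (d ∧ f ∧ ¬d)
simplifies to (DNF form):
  ¬d ∨ ¬f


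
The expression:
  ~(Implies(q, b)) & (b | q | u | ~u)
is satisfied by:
  {q: True, b: False}


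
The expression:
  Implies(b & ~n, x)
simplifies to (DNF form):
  n | x | ~b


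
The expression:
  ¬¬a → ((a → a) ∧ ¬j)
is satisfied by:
  {a: False, j: False}
  {j: True, a: False}
  {a: True, j: False}


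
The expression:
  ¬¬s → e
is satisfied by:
  {e: True, s: False}
  {s: False, e: False}
  {s: True, e: True}


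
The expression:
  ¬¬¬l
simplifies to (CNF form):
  ¬l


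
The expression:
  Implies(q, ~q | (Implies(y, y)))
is always true.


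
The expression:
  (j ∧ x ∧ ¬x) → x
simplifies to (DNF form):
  True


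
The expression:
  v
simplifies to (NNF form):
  v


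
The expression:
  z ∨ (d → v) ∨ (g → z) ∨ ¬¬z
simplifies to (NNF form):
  v ∨ z ∨ ¬d ∨ ¬g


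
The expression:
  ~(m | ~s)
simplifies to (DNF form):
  s & ~m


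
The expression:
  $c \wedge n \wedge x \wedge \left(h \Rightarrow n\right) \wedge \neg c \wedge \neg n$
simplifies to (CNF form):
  $\text{False}$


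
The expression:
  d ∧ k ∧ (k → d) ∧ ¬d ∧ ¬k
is never true.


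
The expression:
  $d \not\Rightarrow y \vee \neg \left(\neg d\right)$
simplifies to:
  $d$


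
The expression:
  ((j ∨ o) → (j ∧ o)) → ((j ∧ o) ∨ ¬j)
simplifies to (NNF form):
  True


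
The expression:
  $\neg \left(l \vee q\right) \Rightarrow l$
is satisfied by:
  {q: True, l: True}
  {q: True, l: False}
  {l: True, q: False}


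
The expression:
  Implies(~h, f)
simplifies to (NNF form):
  f | h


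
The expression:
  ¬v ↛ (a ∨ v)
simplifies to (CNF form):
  ¬a ∧ ¬v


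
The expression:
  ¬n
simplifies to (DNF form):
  ¬n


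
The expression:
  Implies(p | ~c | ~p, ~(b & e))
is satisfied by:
  {e: False, b: False}
  {b: True, e: False}
  {e: True, b: False}


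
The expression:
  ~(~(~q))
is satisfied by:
  {q: False}


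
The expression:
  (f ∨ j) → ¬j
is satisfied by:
  {j: False}


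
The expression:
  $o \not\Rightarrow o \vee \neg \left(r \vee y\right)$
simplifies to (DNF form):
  $\neg r \wedge \neg y$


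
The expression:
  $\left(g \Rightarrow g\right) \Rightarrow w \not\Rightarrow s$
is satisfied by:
  {w: True, s: False}


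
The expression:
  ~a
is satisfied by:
  {a: False}


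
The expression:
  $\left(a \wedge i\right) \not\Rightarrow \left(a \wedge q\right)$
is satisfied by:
  {a: True, i: True, q: False}


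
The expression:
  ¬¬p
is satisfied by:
  {p: True}


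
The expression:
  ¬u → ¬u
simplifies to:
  True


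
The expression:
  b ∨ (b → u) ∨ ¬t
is always true.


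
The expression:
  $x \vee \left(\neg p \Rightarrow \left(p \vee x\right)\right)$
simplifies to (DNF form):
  $p \vee x$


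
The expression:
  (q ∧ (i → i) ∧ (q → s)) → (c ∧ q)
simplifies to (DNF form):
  c ∨ ¬q ∨ ¬s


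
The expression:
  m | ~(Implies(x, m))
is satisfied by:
  {x: True, m: True}
  {x: True, m: False}
  {m: True, x: False}


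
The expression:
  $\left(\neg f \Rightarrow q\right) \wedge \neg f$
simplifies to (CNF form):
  $q \wedge \neg f$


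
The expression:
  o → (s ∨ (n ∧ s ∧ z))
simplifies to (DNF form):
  s ∨ ¬o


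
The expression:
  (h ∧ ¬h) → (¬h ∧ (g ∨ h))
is always true.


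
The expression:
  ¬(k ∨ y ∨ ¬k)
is never true.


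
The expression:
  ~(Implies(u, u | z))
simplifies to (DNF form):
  False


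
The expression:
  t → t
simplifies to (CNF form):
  True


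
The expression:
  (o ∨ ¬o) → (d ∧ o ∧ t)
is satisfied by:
  {t: True, d: True, o: True}


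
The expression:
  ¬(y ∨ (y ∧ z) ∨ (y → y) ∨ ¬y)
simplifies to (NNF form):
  False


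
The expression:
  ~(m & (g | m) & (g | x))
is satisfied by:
  {g: False, m: False, x: False}
  {x: True, g: False, m: False}
  {g: True, x: False, m: False}
  {x: True, g: True, m: False}
  {m: True, x: False, g: False}


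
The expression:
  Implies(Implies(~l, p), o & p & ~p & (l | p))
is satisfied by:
  {p: False, l: False}


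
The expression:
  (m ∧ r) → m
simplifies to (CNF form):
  True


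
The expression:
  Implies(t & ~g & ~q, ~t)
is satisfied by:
  {q: True, g: True, t: False}
  {q: True, g: False, t: False}
  {g: True, q: False, t: False}
  {q: False, g: False, t: False}
  {q: True, t: True, g: True}
  {q: True, t: True, g: False}
  {t: True, g: True, q: False}


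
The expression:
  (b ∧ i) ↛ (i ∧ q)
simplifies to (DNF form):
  b ∧ i ∧ ¬q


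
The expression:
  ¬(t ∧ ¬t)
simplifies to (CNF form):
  True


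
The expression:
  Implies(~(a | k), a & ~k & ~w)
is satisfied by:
  {a: True, k: True}
  {a: True, k: False}
  {k: True, a: False}


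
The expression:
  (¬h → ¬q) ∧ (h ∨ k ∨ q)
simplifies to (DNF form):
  h ∨ (k ∧ ¬q)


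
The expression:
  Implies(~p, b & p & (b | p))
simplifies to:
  p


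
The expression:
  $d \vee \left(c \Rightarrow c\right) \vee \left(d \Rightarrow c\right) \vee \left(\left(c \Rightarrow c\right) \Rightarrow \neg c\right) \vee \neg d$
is always true.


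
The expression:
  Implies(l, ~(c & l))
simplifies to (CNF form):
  ~c | ~l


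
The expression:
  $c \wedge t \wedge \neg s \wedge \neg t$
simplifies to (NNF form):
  $\text{False}$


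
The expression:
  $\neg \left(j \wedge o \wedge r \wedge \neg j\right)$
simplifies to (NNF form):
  $\text{True}$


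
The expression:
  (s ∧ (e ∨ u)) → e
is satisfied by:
  {e: True, s: False, u: False}
  {s: False, u: False, e: False}
  {e: True, u: True, s: False}
  {u: True, s: False, e: False}
  {e: True, s: True, u: False}
  {s: True, e: False, u: False}
  {e: True, u: True, s: True}


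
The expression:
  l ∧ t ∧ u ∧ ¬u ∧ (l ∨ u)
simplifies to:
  False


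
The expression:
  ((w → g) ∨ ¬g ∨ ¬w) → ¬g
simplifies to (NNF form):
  ¬g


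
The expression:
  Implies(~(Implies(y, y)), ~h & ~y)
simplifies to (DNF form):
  True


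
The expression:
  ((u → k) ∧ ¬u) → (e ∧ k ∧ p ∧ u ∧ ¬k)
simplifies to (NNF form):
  u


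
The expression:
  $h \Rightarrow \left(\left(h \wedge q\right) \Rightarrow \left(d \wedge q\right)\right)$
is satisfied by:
  {d: True, h: False, q: False}
  {h: False, q: False, d: False}
  {d: True, q: True, h: False}
  {q: True, h: False, d: False}
  {d: True, h: True, q: False}
  {h: True, d: False, q: False}
  {d: True, q: True, h: True}


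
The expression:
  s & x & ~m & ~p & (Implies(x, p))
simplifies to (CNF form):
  False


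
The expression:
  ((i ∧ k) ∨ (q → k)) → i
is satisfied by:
  {i: True, q: True, k: False}
  {i: True, k: False, q: False}
  {i: True, q: True, k: True}
  {i: True, k: True, q: False}
  {q: True, k: False, i: False}


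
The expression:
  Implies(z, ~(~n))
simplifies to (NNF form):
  n | ~z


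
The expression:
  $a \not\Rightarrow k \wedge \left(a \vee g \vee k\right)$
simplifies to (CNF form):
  $a \wedge \neg k$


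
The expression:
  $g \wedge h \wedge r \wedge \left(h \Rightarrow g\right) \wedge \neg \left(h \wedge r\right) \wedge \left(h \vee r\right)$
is never true.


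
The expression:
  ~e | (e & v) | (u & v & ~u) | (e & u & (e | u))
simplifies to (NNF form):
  u | v | ~e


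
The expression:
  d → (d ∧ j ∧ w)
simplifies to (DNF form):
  (j ∧ w) ∨ ¬d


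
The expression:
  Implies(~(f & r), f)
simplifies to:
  f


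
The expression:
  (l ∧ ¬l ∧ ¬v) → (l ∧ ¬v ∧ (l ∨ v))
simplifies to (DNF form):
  True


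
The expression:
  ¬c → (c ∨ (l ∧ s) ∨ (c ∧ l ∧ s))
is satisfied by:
  {c: True, s: True, l: True}
  {c: True, s: True, l: False}
  {c: True, l: True, s: False}
  {c: True, l: False, s: False}
  {s: True, l: True, c: False}


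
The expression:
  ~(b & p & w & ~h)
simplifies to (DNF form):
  h | ~b | ~p | ~w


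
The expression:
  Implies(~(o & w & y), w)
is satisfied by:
  {w: True}


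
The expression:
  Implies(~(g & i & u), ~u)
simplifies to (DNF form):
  ~u | (g & i)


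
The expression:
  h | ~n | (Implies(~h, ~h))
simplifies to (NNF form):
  True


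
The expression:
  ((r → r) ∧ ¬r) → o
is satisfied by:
  {r: True, o: True}
  {r: True, o: False}
  {o: True, r: False}


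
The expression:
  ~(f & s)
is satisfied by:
  {s: False, f: False}
  {f: True, s: False}
  {s: True, f: False}


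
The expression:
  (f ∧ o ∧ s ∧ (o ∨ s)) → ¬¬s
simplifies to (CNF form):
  True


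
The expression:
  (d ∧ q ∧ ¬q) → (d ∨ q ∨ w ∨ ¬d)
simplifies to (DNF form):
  True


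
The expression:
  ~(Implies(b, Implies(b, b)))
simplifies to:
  False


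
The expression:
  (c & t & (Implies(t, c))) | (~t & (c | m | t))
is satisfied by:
  {c: True, m: True, t: False}
  {c: True, m: False, t: False}
  {c: True, t: True, m: True}
  {c: True, t: True, m: False}
  {m: True, t: False, c: False}


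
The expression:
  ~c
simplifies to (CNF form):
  ~c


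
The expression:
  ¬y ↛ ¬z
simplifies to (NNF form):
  z ∧ ¬y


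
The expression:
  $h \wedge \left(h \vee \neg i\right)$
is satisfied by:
  {h: True}


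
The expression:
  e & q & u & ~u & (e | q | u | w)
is never true.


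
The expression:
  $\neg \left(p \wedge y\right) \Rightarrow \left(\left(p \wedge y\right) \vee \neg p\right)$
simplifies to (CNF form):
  $y \vee \neg p$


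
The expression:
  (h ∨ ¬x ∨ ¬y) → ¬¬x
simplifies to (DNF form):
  x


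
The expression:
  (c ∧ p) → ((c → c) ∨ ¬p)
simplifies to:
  True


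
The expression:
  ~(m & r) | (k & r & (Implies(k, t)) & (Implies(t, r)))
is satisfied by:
  {t: True, k: True, m: False, r: False}
  {t: True, k: False, m: False, r: False}
  {k: True, t: False, m: False, r: False}
  {t: False, k: False, m: False, r: False}
  {r: True, t: True, k: True, m: False}
  {r: True, t: True, k: False, m: False}
  {r: True, k: True, t: False, m: False}
  {r: True, k: False, t: False, m: False}
  {t: True, m: True, k: True, r: False}
  {t: True, m: True, k: False, r: False}
  {m: True, k: True, t: False, r: False}
  {m: True, t: False, k: False, r: False}
  {r: True, t: True, m: True, k: True}


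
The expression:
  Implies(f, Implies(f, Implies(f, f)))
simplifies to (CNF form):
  True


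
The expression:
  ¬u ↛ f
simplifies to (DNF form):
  f ∨ ¬u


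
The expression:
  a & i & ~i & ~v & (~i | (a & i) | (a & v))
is never true.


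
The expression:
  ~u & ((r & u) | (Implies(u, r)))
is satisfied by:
  {u: False}


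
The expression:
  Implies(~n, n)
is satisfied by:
  {n: True}


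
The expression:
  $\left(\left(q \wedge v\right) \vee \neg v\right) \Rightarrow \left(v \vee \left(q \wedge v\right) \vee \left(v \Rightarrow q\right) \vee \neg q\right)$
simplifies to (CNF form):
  $\text{True}$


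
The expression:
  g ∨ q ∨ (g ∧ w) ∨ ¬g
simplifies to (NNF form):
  True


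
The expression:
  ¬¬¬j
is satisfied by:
  {j: False}


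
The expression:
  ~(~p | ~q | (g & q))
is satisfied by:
  {p: True, q: True, g: False}


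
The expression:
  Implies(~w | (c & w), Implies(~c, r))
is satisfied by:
  {r: True, c: True, w: True}
  {r: True, c: True, w: False}
  {r: True, w: True, c: False}
  {r: True, w: False, c: False}
  {c: True, w: True, r: False}
  {c: True, w: False, r: False}
  {w: True, c: False, r: False}


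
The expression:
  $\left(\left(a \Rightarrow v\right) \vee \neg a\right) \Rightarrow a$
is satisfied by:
  {a: True}


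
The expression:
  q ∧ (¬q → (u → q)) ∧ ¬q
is never true.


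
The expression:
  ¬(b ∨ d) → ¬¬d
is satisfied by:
  {b: True, d: True}
  {b: True, d: False}
  {d: True, b: False}


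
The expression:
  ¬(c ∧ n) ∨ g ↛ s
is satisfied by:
  {g: True, s: False, c: False, n: False}
  {g: False, s: False, c: False, n: False}
  {s: True, g: True, n: False, c: False}
  {s: True, n: False, g: False, c: False}
  {n: True, g: True, s: False, c: False}
  {n: True, g: False, s: False, c: False}
  {n: True, s: True, g: True, c: False}
  {n: True, s: True, g: False, c: False}
  {c: True, g: True, s: False, n: False}
  {c: True, g: False, s: False, n: False}
  {c: True, s: True, g: True, n: False}
  {c: True, s: True, g: False, n: False}
  {n: True, c: True, g: True, s: False}


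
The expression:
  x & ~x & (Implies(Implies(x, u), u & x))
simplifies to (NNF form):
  False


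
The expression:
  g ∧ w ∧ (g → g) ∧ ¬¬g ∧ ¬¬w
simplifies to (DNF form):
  g ∧ w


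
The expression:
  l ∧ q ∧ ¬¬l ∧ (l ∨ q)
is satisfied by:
  {q: True, l: True}


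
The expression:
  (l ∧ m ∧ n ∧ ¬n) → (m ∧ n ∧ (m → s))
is always true.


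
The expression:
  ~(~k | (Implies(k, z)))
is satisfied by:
  {k: True, z: False}


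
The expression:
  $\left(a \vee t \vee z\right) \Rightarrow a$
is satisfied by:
  {a: True, z: False, t: False}
  {a: True, t: True, z: False}
  {a: True, z: True, t: False}
  {a: True, t: True, z: True}
  {t: False, z: False, a: False}


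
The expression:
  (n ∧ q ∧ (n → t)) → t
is always true.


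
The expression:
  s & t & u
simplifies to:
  s & t & u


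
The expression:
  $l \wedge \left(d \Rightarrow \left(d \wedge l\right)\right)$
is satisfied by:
  {l: True}


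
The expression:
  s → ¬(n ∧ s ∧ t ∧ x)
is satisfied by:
  {s: False, t: False, n: False, x: False}
  {x: True, s: False, t: False, n: False}
  {n: True, s: False, t: False, x: False}
  {x: True, n: True, s: False, t: False}
  {t: True, x: False, s: False, n: False}
  {x: True, t: True, s: False, n: False}
  {n: True, t: True, x: False, s: False}
  {x: True, n: True, t: True, s: False}
  {s: True, n: False, t: False, x: False}
  {x: True, s: True, n: False, t: False}
  {n: True, s: True, x: False, t: False}
  {x: True, n: True, s: True, t: False}
  {t: True, s: True, n: False, x: False}
  {x: True, t: True, s: True, n: False}
  {n: True, t: True, s: True, x: False}
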